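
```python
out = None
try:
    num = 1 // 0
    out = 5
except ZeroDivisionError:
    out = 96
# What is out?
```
96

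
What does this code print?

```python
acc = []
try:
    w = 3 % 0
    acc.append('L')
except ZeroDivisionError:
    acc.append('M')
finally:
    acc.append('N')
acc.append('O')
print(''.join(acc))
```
MNO

finally always runs, even after exception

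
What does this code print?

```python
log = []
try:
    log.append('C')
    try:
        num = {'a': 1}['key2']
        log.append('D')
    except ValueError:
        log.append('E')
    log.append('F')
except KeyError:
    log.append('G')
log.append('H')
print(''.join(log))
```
CGH

Inner handler doesn't match, propagates to outer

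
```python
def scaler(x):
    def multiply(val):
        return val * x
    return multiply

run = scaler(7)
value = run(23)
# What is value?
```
161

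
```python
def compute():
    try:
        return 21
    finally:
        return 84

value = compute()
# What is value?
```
84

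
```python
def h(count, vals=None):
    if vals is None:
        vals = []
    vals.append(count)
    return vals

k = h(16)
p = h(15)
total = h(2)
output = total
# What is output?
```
[2]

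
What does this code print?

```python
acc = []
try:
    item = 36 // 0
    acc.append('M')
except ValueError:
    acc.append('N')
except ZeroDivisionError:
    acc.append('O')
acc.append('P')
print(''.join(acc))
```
OP

ZeroDivisionError is caught by its specific handler, not ValueError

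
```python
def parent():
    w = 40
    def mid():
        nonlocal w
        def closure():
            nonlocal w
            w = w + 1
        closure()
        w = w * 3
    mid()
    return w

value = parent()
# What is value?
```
123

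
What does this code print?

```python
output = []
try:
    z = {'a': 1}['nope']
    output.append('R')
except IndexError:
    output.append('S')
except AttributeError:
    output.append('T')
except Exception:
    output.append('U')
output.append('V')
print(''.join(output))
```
UV

KeyError not specifically caught, falls to Exception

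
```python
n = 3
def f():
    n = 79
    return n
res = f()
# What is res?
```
79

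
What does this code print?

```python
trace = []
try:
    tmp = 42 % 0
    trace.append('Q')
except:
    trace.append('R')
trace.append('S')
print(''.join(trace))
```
RS

Exception raised in try, caught by bare except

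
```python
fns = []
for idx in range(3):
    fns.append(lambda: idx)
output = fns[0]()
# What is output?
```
2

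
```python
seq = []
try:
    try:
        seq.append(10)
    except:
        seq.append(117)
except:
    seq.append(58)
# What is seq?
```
[10]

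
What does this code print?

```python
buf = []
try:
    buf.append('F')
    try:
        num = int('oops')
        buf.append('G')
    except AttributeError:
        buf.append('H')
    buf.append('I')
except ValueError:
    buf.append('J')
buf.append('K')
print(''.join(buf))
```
FJK

Inner handler doesn't match, propagates to outer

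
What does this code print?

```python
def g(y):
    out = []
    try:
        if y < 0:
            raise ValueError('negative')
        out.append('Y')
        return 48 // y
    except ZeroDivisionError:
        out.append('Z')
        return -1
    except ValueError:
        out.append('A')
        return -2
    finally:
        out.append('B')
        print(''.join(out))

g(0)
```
YZB

y=0 causes ZeroDivisionError, caught, finally prints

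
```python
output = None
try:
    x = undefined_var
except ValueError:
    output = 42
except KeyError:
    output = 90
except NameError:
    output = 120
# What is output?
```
120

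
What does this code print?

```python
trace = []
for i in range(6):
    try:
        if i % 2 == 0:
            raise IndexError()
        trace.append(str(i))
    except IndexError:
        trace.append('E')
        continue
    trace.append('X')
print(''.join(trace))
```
E1XE3XE5X

continue in except skips rest of loop body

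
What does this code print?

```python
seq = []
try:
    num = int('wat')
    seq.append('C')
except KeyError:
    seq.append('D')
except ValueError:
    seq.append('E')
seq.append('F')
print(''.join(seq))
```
EF

ValueError is caught by its specific handler, not KeyError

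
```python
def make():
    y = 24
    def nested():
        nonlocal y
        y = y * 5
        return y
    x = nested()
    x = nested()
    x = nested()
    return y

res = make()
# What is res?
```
3000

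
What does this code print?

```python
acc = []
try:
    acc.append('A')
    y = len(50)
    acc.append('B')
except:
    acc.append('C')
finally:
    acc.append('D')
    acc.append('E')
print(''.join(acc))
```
ACDE

Code before exception runs, then except, then all of finally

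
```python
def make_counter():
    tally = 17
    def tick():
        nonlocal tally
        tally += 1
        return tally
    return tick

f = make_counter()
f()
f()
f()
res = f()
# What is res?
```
21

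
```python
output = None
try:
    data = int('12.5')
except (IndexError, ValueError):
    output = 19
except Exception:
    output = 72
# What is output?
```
19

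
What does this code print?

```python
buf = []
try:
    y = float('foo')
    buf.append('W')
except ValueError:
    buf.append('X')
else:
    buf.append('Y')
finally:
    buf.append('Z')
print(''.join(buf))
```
XZ

Exception: except runs, else skipped, finally runs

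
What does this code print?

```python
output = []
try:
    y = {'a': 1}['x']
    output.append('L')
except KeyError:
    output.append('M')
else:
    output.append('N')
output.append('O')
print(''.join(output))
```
MO

else block skipped when exception is caught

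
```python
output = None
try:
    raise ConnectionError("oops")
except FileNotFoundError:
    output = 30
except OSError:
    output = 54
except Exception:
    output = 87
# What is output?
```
54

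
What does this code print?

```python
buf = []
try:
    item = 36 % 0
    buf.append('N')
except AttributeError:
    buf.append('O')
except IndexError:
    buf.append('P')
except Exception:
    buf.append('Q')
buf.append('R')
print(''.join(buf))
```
QR

ZeroDivisionError not specifically caught, falls to Exception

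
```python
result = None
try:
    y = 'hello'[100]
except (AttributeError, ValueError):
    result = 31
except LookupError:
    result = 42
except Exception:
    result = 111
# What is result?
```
42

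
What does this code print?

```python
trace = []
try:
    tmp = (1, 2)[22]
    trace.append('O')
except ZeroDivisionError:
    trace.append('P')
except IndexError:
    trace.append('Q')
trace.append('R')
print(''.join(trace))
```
QR

IndexError is caught by its specific handler, not ZeroDivisionError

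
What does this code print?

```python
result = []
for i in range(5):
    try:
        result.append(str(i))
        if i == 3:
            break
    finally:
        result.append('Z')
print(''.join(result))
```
0Z1Z2Z3Z

finally runs even when breaking out of loop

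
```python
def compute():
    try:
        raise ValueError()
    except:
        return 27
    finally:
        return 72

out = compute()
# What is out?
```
72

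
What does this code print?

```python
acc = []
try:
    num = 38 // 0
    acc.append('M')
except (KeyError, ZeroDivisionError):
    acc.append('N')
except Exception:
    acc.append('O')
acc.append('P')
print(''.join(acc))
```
NP

ZeroDivisionError matches tuple containing it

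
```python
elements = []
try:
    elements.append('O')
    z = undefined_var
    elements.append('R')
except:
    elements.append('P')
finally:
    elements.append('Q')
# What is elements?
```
['O', 'P', 'Q']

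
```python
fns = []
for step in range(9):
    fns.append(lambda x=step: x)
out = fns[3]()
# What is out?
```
3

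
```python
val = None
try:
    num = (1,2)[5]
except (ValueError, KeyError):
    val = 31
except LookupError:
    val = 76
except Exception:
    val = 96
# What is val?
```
76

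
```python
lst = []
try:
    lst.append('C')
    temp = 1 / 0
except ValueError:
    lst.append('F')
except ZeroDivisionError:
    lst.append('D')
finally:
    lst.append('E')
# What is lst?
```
['C', 'D', 'E']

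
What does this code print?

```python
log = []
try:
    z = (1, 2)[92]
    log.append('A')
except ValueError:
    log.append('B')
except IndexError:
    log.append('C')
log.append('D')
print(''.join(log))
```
CD

IndexError is caught by its specific handler, not ValueError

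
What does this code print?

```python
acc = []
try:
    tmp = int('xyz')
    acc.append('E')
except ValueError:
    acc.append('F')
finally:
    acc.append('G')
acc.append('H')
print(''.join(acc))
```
FGH

finally always runs, even after exception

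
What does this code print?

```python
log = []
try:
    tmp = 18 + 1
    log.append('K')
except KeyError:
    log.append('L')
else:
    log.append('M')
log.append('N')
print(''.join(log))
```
KMN

else block runs when no exception occurs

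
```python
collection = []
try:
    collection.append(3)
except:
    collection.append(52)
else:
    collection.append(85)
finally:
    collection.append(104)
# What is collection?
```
[3, 85, 104]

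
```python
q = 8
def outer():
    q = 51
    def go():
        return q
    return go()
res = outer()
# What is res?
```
51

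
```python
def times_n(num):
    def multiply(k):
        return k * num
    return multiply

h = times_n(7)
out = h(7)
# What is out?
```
49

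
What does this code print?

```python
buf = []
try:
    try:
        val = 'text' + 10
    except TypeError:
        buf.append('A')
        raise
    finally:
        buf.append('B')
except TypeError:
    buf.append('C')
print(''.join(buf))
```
ABC

finally runs before re-raised exception propagates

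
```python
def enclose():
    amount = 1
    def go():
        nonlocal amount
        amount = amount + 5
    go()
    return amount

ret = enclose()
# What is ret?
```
6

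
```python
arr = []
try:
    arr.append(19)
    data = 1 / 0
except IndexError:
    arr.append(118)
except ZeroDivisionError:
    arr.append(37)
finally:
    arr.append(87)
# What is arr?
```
[19, 37, 87]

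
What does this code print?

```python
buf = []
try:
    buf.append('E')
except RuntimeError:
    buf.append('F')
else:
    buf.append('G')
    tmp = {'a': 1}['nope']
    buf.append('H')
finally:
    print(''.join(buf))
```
EG

Try succeeds, else appends 'G', KeyError in else is uncaught, finally prints before exception propagates ('H' never appended)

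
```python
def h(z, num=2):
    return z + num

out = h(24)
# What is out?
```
26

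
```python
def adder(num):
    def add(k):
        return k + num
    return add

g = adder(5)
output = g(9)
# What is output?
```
14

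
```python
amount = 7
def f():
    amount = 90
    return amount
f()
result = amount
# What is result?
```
7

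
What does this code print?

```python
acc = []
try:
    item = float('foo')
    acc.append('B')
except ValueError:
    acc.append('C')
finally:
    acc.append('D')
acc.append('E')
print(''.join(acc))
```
CDE

finally always runs, even after exception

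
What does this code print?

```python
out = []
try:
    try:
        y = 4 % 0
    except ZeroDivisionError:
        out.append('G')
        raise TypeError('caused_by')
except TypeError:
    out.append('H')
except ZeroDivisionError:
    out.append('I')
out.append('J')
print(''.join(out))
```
GHJ

TypeError raised and caught, original ZeroDivisionError not re-raised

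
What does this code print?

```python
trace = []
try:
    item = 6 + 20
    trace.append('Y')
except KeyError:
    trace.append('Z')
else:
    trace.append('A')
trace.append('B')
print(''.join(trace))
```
YAB

else block runs when no exception occurs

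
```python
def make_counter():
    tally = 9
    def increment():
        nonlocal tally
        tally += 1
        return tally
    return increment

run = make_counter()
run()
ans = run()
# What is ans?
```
11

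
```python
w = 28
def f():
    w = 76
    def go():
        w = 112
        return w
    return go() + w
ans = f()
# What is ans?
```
188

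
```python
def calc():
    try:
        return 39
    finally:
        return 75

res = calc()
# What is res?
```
75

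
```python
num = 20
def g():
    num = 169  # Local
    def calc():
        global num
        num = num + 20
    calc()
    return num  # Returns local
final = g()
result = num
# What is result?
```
40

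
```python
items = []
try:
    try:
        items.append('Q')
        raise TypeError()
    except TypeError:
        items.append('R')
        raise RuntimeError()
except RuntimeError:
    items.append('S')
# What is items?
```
['Q', 'R', 'S']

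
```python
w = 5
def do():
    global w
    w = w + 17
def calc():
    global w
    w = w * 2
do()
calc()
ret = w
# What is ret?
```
44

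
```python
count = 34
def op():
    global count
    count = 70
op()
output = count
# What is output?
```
70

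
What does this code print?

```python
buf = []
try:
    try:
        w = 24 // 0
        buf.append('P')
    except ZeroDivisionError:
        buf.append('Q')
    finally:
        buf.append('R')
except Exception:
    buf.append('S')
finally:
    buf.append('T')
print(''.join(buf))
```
QRT

Both finally blocks run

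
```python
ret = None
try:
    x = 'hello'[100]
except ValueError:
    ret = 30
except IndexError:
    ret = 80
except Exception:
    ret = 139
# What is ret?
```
80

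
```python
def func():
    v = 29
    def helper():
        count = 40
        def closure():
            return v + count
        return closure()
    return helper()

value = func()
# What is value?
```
69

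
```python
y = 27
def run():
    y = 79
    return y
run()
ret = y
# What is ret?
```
27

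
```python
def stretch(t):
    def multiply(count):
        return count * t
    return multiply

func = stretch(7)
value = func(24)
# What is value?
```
168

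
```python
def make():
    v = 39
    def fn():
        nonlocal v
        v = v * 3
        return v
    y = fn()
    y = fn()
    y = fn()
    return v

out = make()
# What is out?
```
1053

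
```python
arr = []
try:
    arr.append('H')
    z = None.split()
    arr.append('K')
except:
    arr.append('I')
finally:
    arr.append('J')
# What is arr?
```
['H', 'I', 'J']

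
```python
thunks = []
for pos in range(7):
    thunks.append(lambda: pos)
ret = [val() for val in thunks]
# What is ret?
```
[6, 6, 6, 6, 6, 6, 6]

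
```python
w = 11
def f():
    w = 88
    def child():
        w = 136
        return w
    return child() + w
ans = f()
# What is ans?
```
224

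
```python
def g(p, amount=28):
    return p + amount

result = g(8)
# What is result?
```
36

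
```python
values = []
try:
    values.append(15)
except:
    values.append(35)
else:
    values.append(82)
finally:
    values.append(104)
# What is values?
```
[15, 82, 104]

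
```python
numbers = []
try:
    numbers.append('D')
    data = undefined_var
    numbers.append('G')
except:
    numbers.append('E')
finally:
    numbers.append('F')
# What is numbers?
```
['D', 'E', 'F']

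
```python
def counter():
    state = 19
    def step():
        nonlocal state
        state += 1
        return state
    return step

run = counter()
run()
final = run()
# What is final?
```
21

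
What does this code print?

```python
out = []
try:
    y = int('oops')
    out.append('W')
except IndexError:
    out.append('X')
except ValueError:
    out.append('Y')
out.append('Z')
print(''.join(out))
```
YZ

ValueError is caught by its specific handler, not IndexError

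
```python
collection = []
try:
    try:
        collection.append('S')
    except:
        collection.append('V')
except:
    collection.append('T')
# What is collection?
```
['S']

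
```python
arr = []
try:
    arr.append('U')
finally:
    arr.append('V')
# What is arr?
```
['U', 'V']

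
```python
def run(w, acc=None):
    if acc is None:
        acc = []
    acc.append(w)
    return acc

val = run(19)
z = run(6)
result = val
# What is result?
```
[19]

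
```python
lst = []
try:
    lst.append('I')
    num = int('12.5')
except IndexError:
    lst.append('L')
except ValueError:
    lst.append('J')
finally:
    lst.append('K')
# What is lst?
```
['I', 'J', 'K']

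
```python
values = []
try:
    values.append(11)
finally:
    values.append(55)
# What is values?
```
[11, 55]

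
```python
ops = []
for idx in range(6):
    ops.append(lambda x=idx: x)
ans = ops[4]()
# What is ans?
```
4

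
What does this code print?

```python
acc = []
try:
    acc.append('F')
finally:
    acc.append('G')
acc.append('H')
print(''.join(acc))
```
FGH

try/finally without except, no exception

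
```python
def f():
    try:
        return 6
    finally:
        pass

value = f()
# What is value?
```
6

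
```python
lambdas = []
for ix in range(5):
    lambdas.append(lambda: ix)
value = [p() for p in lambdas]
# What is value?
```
[4, 4, 4, 4, 4]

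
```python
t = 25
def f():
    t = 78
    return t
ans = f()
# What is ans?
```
78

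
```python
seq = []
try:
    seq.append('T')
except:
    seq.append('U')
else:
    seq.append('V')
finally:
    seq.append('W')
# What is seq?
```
['T', 'V', 'W']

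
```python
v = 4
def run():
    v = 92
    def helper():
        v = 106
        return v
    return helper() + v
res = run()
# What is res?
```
198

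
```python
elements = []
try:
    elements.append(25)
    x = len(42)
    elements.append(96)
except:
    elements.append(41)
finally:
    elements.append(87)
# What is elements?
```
[25, 41, 87]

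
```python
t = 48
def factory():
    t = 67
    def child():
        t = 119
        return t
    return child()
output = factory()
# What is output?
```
119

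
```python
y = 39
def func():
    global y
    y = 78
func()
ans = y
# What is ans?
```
78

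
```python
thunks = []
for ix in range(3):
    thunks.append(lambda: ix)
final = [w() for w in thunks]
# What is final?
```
[2, 2, 2]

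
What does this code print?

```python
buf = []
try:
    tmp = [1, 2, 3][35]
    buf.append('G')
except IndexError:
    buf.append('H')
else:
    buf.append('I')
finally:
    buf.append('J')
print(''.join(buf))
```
HJ

Exception: except runs, else skipped, finally runs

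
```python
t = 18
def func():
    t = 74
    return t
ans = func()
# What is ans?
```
74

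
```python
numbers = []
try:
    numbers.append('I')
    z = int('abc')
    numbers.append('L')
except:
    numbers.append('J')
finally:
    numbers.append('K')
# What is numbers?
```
['I', 'J', 'K']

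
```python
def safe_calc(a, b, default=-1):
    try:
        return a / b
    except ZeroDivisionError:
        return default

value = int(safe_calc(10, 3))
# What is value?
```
3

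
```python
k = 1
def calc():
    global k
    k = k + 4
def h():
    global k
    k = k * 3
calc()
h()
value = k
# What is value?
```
15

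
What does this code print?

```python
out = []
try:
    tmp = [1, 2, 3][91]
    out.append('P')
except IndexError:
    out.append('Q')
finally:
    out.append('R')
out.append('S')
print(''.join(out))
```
QRS

finally always runs, even after exception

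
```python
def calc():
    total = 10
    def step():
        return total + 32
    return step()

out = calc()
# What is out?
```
42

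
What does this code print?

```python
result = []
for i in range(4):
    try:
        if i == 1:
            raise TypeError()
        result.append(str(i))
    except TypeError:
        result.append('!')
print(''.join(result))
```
0!23

Exception on i=1 caught, loop continues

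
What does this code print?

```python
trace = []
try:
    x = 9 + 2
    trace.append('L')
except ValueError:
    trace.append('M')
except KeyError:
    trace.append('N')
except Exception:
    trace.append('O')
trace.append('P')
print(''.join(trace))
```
LP

No exception, try block completes normally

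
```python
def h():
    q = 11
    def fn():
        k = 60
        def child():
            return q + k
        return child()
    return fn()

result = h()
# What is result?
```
71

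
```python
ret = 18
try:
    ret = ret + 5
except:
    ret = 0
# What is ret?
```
23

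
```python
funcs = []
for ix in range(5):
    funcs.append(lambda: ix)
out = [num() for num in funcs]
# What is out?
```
[4, 4, 4, 4, 4]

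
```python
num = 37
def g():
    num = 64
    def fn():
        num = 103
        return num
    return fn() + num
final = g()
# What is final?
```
167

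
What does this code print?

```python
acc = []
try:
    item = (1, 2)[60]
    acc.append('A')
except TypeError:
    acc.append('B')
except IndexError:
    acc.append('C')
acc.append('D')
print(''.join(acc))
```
CD

IndexError is caught by its specific handler, not TypeError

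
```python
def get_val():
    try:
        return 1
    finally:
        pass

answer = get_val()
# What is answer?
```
1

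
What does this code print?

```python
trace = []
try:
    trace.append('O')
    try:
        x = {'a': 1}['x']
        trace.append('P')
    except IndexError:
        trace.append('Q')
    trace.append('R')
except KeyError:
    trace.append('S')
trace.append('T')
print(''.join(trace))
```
OST

Inner handler doesn't match, propagates to outer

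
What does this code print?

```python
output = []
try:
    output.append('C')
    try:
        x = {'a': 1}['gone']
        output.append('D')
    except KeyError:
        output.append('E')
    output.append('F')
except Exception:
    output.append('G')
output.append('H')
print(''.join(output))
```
CEFH

Inner exception caught by inner handler, outer continues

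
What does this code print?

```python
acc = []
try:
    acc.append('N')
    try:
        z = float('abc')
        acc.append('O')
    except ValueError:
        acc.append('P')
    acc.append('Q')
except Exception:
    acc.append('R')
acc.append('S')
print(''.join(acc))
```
NPQS

Inner exception caught by inner handler, outer continues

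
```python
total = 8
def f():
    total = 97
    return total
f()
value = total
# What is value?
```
8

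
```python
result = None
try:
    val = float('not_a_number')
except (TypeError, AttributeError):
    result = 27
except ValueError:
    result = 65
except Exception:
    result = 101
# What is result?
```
65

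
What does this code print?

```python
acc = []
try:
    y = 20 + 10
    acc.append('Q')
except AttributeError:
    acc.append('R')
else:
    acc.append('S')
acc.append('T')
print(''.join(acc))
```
QST

else block runs when no exception occurs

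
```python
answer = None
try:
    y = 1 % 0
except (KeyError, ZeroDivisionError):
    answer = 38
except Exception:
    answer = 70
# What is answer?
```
38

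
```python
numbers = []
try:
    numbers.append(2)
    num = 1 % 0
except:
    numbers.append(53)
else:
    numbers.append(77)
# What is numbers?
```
[2, 53]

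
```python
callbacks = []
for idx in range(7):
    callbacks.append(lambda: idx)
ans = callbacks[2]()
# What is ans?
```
6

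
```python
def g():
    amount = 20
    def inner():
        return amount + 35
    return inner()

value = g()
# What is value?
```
55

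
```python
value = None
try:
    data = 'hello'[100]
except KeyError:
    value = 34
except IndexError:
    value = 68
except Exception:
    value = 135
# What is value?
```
68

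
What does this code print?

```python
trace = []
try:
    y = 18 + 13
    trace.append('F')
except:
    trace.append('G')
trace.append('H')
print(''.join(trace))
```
FH

No exception, try block completes normally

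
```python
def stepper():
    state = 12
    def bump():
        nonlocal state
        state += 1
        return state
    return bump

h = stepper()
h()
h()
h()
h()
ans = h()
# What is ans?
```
17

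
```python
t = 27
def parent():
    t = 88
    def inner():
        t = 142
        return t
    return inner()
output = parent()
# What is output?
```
142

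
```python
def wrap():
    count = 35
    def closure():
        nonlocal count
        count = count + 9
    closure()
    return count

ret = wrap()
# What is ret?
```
44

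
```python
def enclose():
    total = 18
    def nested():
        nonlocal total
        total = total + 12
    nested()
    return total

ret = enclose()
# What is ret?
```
30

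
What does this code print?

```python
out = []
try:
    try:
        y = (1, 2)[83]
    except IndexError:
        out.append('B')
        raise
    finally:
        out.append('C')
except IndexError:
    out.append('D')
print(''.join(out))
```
BCD

finally runs before re-raised exception propagates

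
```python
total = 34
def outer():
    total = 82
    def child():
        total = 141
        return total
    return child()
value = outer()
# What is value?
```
141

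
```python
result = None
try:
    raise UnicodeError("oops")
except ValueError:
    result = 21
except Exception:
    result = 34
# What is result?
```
21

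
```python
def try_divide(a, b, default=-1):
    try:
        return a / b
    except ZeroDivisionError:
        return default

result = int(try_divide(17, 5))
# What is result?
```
3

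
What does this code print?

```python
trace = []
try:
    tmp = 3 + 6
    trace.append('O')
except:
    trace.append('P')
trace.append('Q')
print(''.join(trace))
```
OQ

No exception, try block completes normally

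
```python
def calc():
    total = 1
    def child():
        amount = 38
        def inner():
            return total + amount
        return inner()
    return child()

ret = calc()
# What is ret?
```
39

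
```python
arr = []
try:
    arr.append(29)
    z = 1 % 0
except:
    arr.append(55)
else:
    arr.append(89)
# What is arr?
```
[29, 55]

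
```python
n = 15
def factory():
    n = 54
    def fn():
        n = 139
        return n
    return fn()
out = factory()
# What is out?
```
139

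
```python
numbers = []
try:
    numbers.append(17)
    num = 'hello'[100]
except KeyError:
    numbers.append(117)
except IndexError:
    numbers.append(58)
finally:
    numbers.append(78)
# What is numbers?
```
[17, 58, 78]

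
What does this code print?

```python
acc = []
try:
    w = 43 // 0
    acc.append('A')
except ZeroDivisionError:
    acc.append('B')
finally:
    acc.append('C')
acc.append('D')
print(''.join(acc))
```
BCD

finally always runs, even after exception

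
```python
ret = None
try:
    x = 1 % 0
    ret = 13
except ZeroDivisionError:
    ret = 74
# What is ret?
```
74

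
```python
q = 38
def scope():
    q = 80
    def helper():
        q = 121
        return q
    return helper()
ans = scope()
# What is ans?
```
121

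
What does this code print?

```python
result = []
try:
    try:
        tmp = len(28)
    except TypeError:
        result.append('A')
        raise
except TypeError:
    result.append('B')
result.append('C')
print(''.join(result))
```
ABC

raise without argument re-raises current exception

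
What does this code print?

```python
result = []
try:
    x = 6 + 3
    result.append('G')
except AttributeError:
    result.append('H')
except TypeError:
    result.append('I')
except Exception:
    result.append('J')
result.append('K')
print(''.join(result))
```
GK

No exception, try block completes normally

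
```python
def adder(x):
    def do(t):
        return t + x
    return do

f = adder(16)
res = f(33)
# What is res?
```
49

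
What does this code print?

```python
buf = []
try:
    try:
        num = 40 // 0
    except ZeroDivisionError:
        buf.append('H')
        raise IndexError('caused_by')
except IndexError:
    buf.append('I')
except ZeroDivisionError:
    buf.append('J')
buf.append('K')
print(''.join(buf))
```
HIK

IndexError raised and caught, original ZeroDivisionError not re-raised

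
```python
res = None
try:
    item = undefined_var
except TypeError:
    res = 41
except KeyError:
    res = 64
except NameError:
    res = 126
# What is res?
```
126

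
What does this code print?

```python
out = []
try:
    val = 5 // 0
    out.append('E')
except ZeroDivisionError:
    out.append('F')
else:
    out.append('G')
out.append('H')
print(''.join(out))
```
FH

else block skipped when exception is caught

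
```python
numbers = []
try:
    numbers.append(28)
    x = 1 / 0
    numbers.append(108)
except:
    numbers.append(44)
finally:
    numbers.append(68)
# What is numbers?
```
[28, 44, 68]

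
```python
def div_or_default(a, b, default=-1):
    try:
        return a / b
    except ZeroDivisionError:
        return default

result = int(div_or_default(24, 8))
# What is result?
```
3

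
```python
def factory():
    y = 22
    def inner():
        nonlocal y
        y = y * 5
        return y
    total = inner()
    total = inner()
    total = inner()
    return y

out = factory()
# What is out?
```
2750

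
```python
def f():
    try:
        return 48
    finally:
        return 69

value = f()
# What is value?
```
69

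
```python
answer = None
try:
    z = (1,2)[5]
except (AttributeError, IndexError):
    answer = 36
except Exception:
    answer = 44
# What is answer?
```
36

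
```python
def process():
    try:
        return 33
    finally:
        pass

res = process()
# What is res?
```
33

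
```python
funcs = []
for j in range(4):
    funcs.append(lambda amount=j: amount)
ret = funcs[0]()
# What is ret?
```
0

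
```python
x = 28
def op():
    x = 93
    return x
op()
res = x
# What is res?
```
28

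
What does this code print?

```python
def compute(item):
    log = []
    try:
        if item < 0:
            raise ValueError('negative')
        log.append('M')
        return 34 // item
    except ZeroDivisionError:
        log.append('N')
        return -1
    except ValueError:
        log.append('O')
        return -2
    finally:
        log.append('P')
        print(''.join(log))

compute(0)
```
MNP

item=0 causes ZeroDivisionError, caught, finally prints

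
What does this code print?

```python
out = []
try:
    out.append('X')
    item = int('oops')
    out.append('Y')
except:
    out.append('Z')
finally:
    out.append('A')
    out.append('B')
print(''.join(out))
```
XZAB

Code before exception runs, then except, then all of finally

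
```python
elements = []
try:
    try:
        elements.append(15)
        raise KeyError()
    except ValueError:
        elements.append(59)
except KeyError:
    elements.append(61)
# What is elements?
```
[15, 61]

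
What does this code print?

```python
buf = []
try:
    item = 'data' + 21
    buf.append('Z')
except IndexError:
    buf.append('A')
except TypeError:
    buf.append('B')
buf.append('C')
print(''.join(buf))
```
BC

TypeError is caught by its specific handler, not IndexError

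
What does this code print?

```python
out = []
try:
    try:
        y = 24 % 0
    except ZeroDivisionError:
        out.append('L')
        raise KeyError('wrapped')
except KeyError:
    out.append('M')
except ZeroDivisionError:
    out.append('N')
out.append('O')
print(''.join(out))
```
LMO

KeyError raised and caught, original ZeroDivisionError not re-raised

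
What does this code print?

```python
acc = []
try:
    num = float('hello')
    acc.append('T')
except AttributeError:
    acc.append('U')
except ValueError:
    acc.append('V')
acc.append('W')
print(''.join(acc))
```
VW

ValueError is caught by its specific handler, not AttributeError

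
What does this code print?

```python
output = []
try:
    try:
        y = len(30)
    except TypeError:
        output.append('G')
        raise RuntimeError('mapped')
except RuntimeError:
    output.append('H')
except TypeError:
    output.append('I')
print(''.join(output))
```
GH

New RuntimeError raised, caught by outer RuntimeError handler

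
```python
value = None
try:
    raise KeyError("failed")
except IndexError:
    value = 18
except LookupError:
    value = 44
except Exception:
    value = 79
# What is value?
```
44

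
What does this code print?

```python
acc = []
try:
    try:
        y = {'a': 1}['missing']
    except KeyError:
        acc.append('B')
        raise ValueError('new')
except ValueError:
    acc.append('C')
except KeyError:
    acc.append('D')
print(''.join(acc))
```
BC

New ValueError raised, caught by outer ValueError handler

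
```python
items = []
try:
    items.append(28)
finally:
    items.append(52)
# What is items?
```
[28, 52]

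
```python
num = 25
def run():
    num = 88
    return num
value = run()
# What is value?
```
88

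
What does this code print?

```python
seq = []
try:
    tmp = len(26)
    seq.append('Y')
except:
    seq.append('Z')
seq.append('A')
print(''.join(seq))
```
ZA

Exception raised in try, caught by bare except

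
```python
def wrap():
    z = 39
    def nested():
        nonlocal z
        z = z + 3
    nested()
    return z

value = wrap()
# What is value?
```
42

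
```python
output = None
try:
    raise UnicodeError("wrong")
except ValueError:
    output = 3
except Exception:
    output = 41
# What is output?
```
3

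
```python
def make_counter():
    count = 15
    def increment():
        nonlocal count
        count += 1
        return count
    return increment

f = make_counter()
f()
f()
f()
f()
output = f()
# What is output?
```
20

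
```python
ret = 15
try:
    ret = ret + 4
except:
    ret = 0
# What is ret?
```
19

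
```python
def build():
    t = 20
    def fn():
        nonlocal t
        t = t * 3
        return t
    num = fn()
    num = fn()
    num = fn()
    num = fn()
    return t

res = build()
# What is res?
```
1620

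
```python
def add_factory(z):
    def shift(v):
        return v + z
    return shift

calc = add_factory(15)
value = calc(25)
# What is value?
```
40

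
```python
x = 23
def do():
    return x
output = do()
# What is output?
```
23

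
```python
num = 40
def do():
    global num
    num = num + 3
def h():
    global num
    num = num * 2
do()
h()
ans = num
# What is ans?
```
86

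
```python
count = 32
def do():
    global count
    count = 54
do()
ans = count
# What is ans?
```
54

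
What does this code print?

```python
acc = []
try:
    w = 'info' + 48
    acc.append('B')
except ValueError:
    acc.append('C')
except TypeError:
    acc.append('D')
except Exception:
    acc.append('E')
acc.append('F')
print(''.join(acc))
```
DF

TypeError matches before generic Exception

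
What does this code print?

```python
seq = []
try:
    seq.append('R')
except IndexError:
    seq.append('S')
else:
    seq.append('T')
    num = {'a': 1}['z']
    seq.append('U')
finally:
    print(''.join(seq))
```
RT

Try succeeds, else appends 'T', KeyError in else is uncaught, finally prints before exception propagates ('U' never appended)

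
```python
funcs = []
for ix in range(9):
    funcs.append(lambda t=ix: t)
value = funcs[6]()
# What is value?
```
6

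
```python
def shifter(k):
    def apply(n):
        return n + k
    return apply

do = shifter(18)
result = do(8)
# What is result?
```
26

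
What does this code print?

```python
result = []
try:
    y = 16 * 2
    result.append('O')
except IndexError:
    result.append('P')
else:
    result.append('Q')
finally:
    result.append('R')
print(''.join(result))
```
OQR

else runs before finally when no exception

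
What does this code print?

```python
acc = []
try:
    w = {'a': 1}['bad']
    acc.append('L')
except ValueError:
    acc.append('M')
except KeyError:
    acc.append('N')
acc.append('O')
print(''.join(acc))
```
NO

KeyError is caught by its specific handler, not ValueError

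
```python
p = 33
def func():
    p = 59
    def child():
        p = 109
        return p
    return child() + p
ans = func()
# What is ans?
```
168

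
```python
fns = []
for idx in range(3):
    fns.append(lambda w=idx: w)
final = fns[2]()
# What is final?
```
2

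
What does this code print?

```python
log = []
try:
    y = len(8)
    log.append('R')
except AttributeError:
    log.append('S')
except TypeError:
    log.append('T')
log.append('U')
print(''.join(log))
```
TU

TypeError is caught by its specific handler, not AttributeError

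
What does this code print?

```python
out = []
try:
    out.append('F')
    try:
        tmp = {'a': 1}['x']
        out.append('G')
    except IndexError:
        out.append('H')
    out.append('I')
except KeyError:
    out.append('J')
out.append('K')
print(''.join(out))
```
FJK

Inner handler doesn't match, propagates to outer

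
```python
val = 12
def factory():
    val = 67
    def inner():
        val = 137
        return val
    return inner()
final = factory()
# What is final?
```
137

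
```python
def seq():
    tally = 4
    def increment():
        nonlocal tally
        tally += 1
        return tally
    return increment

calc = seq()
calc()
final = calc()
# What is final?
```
6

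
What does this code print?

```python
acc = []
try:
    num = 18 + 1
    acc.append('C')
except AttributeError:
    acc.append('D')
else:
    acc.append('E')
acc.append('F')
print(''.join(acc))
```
CEF

else block runs when no exception occurs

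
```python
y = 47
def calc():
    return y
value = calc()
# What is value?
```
47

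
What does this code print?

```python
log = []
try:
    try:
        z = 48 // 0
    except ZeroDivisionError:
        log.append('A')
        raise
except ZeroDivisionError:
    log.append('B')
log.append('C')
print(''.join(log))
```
ABC

raise without argument re-raises current exception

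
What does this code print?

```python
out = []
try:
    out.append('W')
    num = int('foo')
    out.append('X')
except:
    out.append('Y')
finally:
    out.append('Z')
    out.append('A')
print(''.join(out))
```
WYZA

Code before exception runs, then except, then all of finally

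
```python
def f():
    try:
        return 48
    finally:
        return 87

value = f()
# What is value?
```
87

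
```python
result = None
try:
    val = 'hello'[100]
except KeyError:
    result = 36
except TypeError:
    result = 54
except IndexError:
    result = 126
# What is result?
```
126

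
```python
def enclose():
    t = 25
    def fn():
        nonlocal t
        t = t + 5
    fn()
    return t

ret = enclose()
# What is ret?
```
30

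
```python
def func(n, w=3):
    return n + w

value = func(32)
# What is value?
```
35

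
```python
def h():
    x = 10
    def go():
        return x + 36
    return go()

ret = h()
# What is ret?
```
46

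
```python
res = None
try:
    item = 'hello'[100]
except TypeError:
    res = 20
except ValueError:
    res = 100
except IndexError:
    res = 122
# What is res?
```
122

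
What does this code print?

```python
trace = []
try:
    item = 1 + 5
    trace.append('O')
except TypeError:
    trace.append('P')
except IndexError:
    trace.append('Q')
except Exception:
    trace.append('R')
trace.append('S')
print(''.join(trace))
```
OS

No exception, try block completes normally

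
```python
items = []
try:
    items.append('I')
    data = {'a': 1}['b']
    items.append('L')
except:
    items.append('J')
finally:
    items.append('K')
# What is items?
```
['I', 'J', 'K']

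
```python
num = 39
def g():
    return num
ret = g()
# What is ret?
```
39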